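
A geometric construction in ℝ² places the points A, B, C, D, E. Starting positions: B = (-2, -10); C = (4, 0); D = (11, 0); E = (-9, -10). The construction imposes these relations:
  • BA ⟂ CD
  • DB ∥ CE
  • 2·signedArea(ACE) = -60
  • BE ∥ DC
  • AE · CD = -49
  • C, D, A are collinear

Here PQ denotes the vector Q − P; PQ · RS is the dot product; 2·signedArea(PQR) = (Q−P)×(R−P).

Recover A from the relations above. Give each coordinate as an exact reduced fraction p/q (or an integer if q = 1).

A = (-2, 0)

1. A_x = -2  [C, D, A are collinear ∩ BA ⟂ CD]
2. A_y = 0  [C, D, A are collinear ∩ BA ⟂ CD]
   → A = (-2, 0)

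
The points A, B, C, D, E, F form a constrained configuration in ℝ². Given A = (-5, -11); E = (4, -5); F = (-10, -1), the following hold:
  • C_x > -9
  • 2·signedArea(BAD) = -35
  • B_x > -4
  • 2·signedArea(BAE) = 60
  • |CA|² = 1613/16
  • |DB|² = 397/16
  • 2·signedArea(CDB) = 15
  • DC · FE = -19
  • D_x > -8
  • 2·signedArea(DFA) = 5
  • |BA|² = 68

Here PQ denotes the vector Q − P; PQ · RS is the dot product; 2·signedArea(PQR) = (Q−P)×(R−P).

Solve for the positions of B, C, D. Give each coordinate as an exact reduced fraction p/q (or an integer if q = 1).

B = (-3, -3)
C = (-33/4, -3/2)
D = (-31/4, -9/2)

1. B_x = -3  [line -6·x + 9·y + 9 = 0 ∩ |BA|² = 68]
2. B_y = -3  [line -6·x + 9·y + 9 = 0 ∩ |BA|² = 68]
   → B = (-3, -3)
3. D_x = -31/4  [2·signedArea(BAD) = -35 ∩ 2·signedArea(DFA) = 5]
4. D_y = -9/2  [2·signedArea(BAD) = -35 ∩ 2·signedArea(DFA) = 5]
   → D = (-31/4, -9/2)
5. C_x = -33/4  [2·signedArea(CDB) = 15 ∩ DC · FE = -19]
6. C_y = -3/2  [2·signedArea(CDB) = 15 ∩ DC · FE = -19]
   → C = (-33/4, -3/2)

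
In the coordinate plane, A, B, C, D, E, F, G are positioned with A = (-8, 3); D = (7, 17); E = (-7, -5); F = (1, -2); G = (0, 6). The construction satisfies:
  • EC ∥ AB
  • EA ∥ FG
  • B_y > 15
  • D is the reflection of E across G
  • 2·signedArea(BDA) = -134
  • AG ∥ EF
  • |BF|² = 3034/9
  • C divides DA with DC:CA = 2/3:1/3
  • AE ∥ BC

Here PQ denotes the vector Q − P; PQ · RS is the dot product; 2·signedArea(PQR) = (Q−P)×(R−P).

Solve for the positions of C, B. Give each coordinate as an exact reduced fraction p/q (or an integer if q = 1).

B = (-4, 47/3)
C = (-3, 23/3)

1. C_x = -3  [C divides DA with DC:CA = 2/3:1/3]
2. C_y = 23/3  [C divides DA with DC:CA = 2/3:1/3]
   → C = (-3, 23/3)
3. B_x = -4  [AE ∥ BC ∩ EC ∥ AB]
4. B_y = 47/3  [AE ∥ BC ∩ EC ∥ AB]
   → B = (-4, 47/3)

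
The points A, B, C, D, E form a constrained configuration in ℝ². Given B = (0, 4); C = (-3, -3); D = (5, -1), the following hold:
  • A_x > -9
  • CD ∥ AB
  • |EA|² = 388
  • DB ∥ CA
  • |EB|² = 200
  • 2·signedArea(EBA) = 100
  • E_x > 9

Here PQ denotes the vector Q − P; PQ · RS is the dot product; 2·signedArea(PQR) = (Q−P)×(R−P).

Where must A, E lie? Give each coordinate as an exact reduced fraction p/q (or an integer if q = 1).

A = (-8, 2)
E = (10, -6)

1. A_x = -8  [CD ∥ AB ∩ DB ∥ CA]
2. A_y = 2  [CD ∥ AB ∩ DB ∥ CA]
   → A = (-8, 2)
3. E_x = 10  [line 2·x + -8·y + -68 = 0 ∩ |EB|² = 200]
4. E_y = -6  [line 2·x + -8·y + -68 = 0 ∩ |EB|² = 200]
   → E = (10, -6)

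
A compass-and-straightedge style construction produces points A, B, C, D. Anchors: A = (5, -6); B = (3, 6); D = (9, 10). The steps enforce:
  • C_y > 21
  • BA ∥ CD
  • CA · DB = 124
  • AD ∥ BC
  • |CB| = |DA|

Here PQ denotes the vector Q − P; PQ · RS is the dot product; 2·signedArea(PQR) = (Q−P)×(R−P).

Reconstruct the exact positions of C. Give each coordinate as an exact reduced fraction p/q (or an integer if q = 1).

1. C_x = 7  [BA ∥ CD ∩ AD ∥ BC]
2. C_y = 22  [BA ∥ CD ∩ AD ∥ BC]
   → C = (7, 22)

C = (7, 22)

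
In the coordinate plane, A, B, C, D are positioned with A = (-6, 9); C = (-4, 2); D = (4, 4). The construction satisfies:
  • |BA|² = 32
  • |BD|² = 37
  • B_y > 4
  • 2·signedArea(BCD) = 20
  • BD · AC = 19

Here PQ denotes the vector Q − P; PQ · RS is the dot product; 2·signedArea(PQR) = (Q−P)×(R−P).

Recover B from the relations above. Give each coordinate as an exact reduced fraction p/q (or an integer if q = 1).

B = (-2, 5)

1. B_x = -2  [2·signedArea(BCD) = 20 ∩ BD · AC = 19]
2. B_y = 5  [2·signedArea(BCD) = 20 ∩ BD · AC = 19]
   → B = (-2, 5)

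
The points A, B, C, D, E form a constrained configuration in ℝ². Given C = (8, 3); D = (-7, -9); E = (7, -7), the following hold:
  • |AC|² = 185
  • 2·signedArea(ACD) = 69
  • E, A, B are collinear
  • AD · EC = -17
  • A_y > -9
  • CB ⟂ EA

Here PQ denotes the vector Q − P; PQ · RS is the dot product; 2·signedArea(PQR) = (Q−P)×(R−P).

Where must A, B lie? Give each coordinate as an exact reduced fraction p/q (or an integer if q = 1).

A = (0, -8)
B = (469/50, -333/50)

1. A_x = 0  [2·signedArea(ACD) = 69 ∩ AD · EC = -17]
2. A_y = -8  [2·signedArea(ACD) = 69 ∩ AD · EC = -17]
   → A = (0, -8)
3. B_x = 469/50  [E, A, B are collinear ∩ CB ⟂ EA]
4. B_y = -333/50  [E, A, B are collinear ∩ CB ⟂ EA]
   → B = (469/50, -333/50)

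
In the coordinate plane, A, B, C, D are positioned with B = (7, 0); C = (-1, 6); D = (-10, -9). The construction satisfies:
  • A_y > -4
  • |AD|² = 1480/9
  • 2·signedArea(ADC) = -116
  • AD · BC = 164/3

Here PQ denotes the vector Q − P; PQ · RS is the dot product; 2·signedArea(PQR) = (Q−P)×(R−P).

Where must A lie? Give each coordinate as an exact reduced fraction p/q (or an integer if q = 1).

1. A_x = 4/3  [2·signedArea(ADC) = -116 ∩ AD · BC = 164/3]
2. A_y = -3  [2·signedArea(ADC) = -116 ∩ AD · BC = 164/3]
   → A = (4/3, -3)

A = (4/3, -3)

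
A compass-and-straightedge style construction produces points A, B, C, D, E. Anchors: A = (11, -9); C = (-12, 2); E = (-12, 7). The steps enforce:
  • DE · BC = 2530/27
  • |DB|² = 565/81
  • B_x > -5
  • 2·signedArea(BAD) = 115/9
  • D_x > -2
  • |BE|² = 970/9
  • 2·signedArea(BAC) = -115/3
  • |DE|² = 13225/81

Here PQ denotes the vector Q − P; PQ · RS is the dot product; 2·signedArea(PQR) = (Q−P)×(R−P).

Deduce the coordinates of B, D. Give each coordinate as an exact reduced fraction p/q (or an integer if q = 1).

B = (-13/3, 0)
D = (-16/9, -2/3)

1. B_x = -13/3  [line -11·x + -23·y + -143/3 = 0 ∩ |BE|² = 970/9]
2. B_y = 0  [line -11·x + -23·y + -143/3 = 0 ∩ |BE|² = 970/9]
   → B = (-13/3, 0)
3. D_x = -16/9  [DE · BC = 2530/27 ∩ 2·signedArea(BAD) = 115/9]
4. D_y = -2/3  [DE · BC = 2530/27 ∩ 2·signedArea(BAD) = 115/9]
   → D = (-16/9, -2/3)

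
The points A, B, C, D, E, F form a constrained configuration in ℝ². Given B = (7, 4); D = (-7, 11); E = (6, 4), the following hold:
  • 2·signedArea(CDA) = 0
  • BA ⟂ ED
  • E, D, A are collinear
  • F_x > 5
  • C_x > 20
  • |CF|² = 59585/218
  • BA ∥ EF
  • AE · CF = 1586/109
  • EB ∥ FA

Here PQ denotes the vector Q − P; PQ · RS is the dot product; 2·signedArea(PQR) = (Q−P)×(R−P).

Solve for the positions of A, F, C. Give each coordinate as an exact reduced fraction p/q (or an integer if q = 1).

1. A_x = 1477/218  [E, D, A are collinear ∩ BA ⟂ ED]
2. A_y = 781/218  [E, D, A are collinear ∩ BA ⟂ ED]
   → A = (1477/218, 781/218)
3. F_x = 1259/218  [EB ∥ FA ∩ BA ∥ EF]
4. F_y = 781/218  [EB ∥ FA ∩ BA ∥ EF]
   → F = (1259/218, 781/218)
5. C_x = 2240/109  [2·signedArea(CDA) = 0 ∩ AE · CF = 1586/109]
6. C_y = -418/109  [2·signedArea(CDA) = 0 ∩ AE · CF = 1586/109]
   → C = (2240/109, -418/109)

A = (1477/218, 781/218)
C = (2240/109, -418/109)
F = (1259/218, 781/218)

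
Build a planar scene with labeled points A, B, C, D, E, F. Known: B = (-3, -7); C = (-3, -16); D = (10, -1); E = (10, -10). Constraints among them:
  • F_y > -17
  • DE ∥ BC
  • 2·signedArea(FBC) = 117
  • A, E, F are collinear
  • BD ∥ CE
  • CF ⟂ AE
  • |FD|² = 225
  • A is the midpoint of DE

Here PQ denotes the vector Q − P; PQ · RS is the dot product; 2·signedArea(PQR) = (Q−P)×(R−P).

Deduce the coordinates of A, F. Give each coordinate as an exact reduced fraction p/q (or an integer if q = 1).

1. A_x = 10  [A is the midpoint of DE]
2. A_y = -11/2  [A is the midpoint of DE]
   → A = (10, -11/2)
3. F_x = 10  [A, E, F are collinear ∩ CF ⟂ AE]
4. F_y = -16  [A, E, F are collinear ∩ CF ⟂ AE]
   → F = (10, -16)

A = (10, -11/2)
F = (10, -16)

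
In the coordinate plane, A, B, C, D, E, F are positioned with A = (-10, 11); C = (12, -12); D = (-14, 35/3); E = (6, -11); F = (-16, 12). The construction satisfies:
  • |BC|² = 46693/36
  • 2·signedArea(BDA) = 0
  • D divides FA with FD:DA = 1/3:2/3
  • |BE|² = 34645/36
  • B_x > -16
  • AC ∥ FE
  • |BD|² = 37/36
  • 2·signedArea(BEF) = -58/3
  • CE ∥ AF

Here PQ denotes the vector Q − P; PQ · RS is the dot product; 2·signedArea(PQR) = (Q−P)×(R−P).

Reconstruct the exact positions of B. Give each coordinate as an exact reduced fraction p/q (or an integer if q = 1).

1. B_x = -15  [2·signedArea(BDA) = 0 ∩ 2·signedArea(BEF) = -58/3]
2. B_y = 71/6  [2·signedArea(BDA) = 0 ∩ 2·signedArea(BEF) = -58/3]
   → B = (-15, 71/6)

B = (-15, 71/6)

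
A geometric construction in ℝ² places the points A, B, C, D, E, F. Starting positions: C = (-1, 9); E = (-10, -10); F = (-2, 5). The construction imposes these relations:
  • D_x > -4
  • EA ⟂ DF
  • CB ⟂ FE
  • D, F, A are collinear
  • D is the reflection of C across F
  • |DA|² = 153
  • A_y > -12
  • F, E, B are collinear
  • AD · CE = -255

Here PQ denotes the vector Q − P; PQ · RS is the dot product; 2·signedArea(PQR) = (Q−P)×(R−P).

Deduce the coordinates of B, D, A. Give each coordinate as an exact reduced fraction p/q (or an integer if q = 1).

1. B_x = -2/17  [F, E, B are collinear ∩ CB ⟂ FE]
2. B_y = 145/17  [F, E, B are collinear ∩ CB ⟂ FE]
   → B = (-2/17, 145/17)
3. D_x = -3  [D is the reflection of C across F]
4. D_y = 1  [D is the reflection of C across F]
   → D = (-3, 1)
5. A_x = -6  [D, F, A are collinear ∩ EA ⟂ DF]
6. A_y = -11  [D, F, A are collinear ∩ EA ⟂ DF]
   → A = (-6, -11)

A = (-6, -11)
B = (-2/17, 145/17)
D = (-3, 1)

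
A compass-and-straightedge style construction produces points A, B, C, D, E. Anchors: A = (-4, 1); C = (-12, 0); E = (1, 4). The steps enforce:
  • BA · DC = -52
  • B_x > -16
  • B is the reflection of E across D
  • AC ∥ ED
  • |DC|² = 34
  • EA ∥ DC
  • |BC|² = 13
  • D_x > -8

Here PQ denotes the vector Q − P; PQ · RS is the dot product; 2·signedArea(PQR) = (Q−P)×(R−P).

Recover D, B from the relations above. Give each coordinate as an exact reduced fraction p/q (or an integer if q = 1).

B = (-15, 2)
D = (-7, 3)

1. D_x = -7  [EA ∥ DC ∩ AC ∥ ED]
2. D_y = 3  [EA ∥ DC ∩ AC ∥ ED]
   → D = (-7, 3)
3. B_x = -15  [B is the reflection of E across D]
4. B_y = 2  [B is the reflection of E across D]
   → B = (-15, 2)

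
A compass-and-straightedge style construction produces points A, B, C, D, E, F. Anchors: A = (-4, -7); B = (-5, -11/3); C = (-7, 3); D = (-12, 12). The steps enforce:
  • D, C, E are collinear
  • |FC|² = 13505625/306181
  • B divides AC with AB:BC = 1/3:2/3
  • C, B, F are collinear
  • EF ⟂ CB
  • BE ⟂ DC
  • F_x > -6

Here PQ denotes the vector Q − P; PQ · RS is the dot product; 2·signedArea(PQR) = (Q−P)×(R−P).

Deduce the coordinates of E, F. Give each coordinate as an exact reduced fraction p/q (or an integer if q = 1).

E = (-196/53, -156/53)
F = (-29414/5777, -19419/5777)

1. E_x = -196/53  [D, C, E are collinear ∩ BE ⟂ DC]
2. E_y = -156/53  [D, C, E are collinear ∩ BE ⟂ DC]
   → E = (-196/53, -156/53)
3. F_x = -29414/5777  [C, B, F are collinear ∩ EF ⟂ CB]
4. F_y = -19419/5777  [C, B, F are collinear ∩ EF ⟂ CB]
   → F = (-29414/5777, -19419/5777)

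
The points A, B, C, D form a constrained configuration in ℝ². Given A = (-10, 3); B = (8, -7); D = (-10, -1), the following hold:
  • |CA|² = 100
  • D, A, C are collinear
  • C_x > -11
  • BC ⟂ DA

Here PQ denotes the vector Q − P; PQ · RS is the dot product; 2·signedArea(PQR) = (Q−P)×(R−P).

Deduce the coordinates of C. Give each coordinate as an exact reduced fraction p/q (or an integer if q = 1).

C = (-10, -7)

1. C_x = -10  [D, A, C are collinear ∩ BC ⟂ DA]
2. C_y = -7  [D, A, C are collinear ∩ BC ⟂ DA]
   → C = (-10, -7)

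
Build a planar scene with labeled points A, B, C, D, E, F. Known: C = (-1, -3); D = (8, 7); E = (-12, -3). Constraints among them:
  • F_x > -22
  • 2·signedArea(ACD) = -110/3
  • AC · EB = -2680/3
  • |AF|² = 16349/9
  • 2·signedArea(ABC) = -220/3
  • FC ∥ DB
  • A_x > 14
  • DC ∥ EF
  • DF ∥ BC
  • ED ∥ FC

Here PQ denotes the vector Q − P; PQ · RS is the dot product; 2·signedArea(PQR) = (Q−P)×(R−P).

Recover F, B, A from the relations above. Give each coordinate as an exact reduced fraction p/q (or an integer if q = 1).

A = (44/3, 31/3)
B = (28, 17)
F = (-21, -13)

1. F_x = -21  [ED ∥ FC ∩ DC ∥ EF]
2. F_y = -13  [ED ∥ FC ∩ DC ∥ EF]
   → F = (-21, -13)
3. B_x = 28  [DF ∥ BC ∩ FC ∥ DB]
4. B_y = 17  [DF ∥ BC ∩ FC ∥ DB]
   → B = (28, 17)
5. A_x = 44/3  [2·signedArea(ACD) = -110/3 ∩ AC · EB = -2680/3]
6. A_y = 31/3  [2·signedArea(ACD) = -110/3 ∩ AC · EB = -2680/3]
   → A = (44/3, 31/3)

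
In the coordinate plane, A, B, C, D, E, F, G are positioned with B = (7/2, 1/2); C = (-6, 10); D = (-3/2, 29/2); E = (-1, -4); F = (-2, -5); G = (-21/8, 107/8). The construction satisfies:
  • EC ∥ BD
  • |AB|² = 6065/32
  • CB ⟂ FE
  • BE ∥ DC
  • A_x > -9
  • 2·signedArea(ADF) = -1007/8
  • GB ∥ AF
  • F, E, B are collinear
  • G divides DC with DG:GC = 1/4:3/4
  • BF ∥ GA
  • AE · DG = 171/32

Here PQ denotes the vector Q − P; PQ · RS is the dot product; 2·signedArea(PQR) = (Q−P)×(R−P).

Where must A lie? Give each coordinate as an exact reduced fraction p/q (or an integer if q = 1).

A = (-65/8, 63/8)

1. A_x = -65/8  [GB ∥ AF ∩ BF ∥ GA]
2. A_y = 63/8  [GB ∥ AF ∩ BF ∥ GA]
   → A = (-65/8, 63/8)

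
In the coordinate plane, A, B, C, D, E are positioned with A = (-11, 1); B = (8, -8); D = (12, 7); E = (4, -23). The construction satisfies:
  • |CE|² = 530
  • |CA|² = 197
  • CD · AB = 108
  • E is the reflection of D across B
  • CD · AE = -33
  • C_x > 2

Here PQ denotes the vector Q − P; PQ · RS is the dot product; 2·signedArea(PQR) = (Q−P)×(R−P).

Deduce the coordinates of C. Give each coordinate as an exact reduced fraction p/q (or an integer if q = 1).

C = (3, 0)

1. C_x = 3  [CD · AB = 108 ∩ CD · AE = -33]
2. C_y = 0  [CD · AB = 108 ∩ CD · AE = -33]
   → C = (3, 0)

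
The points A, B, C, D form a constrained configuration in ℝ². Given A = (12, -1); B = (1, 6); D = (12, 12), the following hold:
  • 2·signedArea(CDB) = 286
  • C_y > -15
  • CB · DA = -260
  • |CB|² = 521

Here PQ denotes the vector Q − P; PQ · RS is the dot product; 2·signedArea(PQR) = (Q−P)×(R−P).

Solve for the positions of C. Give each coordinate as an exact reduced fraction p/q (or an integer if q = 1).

1. C_x = 12  [2·signedArea(CDB) = 286 ∩ CB · DA = -260]
2. C_y = -14  [2·signedArea(CDB) = 286 ∩ CB · DA = -260]
   → C = (12, -14)

C = (12, -14)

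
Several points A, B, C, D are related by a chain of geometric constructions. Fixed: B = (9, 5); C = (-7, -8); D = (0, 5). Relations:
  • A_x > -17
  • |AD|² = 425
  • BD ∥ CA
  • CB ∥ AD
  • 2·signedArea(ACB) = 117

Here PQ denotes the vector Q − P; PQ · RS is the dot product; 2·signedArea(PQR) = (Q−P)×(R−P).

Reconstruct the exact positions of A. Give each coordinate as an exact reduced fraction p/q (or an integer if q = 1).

1. A_x = -16  [CB ∥ AD ∩ BD ∥ CA]
2. A_y = -8  [CB ∥ AD ∩ BD ∥ CA]
   → A = (-16, -8)

A = (-16, -8)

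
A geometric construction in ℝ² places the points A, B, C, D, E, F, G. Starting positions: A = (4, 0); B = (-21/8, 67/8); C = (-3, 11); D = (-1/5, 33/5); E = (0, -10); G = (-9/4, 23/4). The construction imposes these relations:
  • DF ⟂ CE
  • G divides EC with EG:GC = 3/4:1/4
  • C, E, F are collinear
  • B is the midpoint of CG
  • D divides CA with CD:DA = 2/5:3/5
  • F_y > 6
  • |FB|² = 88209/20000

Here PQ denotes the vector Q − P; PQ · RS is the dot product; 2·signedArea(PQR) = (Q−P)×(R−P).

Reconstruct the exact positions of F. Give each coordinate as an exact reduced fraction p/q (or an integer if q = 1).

F = (-291/125, 787/125)

1. F_x = -291/125  [C, E, F are collinear ∩ DF ⟂ CE]
2. F_y = 787/125  [C, E, F are collinear ∩ DF ⟂ CE]
   → F = (-291/125, 787/125)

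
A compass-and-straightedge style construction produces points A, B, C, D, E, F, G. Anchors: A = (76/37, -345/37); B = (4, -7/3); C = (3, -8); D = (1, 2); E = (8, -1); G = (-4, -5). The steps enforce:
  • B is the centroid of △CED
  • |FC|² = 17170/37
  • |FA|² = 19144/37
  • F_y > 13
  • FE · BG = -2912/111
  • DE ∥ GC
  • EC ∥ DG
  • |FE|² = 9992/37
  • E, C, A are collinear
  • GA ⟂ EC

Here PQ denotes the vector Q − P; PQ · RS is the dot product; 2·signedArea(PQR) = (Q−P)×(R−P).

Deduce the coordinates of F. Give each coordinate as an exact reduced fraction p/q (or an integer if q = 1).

1. F_x = -2/37  [line 8·x + 8/3·y + -3896/111 = 0 ∩ |FE|² = 9992/37]
2. F_y = 493/37  [line 8·x + 8/3·y + -3896/111 = 0 ∩ |FE|² = 9992/37]
   → F = (-2/37, 493/37)

F = (-2/37, 493/37)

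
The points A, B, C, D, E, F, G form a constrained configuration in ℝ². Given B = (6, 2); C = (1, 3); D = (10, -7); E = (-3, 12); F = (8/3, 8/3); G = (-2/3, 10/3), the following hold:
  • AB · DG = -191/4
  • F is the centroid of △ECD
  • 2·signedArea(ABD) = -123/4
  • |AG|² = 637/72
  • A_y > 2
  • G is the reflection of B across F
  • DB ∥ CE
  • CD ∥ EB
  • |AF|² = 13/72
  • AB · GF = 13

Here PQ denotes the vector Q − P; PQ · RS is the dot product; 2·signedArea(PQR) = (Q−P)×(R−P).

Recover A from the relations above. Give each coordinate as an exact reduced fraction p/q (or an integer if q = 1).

1. A_x = 9/4  [2·signedArea(ABD) = -123/4 ∩ AB · DG = -191/4]
2. A_y = 11/4  [2·signedArea(ABD) = -123/4 ∩ AB · DG = -191/4]
   → A = (9/4, 11/4)

A = (9/4, 11/4)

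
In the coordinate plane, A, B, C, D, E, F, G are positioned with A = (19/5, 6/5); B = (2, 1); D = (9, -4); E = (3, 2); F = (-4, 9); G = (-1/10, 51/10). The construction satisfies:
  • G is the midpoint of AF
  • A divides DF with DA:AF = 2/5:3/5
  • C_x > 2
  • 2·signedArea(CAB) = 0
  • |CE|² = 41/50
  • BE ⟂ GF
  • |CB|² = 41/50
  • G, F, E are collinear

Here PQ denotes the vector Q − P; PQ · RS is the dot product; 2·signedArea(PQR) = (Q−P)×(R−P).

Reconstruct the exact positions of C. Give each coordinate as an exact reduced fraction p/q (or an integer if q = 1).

C = (29/10, 11/10)

1. C_x = 29/10  [line 1/5·x + -9/5·y + 7/5 = 0 ∩ |CB|² = 41/50]
2. C_y = 11/10  [line 1/5·x + -9/5·y + 7/5 = 0 ∩ |CB|² = 41/50]
   → C = (29/10, 11/10)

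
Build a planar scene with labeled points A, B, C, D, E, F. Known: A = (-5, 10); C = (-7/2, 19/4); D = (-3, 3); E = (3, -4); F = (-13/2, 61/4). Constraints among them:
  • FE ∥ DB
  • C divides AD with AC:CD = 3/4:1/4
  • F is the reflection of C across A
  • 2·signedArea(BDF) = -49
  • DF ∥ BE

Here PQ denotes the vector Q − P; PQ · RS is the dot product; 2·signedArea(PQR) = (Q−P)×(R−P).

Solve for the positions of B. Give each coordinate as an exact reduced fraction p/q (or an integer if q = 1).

B = (13/2, -65/4)

1. B_x = 13/2  [DF ∥ BE ∩ FE ∥ DB]
2. B_y = -65/4  [DF ∥ BE ∩ FE ∥ DB]
   → B = (13/2, -65/4)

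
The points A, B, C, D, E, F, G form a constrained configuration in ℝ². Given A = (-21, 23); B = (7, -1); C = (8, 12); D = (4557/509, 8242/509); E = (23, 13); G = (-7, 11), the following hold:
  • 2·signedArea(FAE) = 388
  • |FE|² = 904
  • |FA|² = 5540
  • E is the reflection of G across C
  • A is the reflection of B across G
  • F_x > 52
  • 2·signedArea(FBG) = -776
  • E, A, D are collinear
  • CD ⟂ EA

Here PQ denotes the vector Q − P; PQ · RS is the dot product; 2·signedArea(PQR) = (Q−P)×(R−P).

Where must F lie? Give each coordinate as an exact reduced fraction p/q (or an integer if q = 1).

1. F_x = 53  [2·signedArea(FBG) = -776 ∩ 2·signedArea(FAE) = 388]
2. F_y = 15  [2·signedArea(FBG) = -776 ∩ 2·signedArea(FAE) = 388]
   → F = (53, 15)

F = (53, 15)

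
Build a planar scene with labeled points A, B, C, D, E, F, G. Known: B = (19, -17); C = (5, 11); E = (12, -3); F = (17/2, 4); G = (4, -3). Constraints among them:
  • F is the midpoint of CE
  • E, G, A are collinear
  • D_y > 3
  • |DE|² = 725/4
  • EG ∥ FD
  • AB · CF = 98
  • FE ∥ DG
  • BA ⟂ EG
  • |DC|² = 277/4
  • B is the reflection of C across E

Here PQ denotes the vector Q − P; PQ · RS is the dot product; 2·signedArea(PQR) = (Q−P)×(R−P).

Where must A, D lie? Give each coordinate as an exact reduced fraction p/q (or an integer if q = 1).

A = (19, -3)
D = (1/2, 4)

1. A_x = 19  [E, G, A are collinear ∩ BA ⟂ EG]
2. A_y = -3  [E, G, A are collinear ∩ BA ⟂ EG]
   → A = (19, -3)
3. D_x = 1/2  [FE ∥ DG ∩ EG ∥ FD]
4. D_y = 4  [FE ∥ DG ∩ EG ∥ FD]
   → D = (1/2, 4)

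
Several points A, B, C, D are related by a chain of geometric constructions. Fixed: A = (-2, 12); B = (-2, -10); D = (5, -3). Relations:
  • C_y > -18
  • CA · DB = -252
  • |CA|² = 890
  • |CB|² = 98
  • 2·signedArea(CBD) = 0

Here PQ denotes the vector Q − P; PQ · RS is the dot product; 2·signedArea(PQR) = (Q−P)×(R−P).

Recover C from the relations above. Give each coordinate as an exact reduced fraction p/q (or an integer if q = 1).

1. C_x = -9  [2·signedArea(CBD) = 0 ∩ CA · DB = -252]
2. C_y = -17  [2·signedArea(CBD) = 0 ∩ CA · DB = -252]
   → C = (-9, -17)

C = (-9, -17)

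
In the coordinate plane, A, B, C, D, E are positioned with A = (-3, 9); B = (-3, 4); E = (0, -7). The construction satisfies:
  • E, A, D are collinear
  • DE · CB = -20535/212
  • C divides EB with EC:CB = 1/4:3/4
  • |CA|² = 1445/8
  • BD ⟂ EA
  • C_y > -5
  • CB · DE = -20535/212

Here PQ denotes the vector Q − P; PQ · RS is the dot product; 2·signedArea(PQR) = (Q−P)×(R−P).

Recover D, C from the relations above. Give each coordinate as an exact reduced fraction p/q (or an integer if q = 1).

C = (-3/4, -17/4)
D = (-111/53, 221/53)

1. D_x = -111/53  [E, A, D are collinear ∩ BD ⟂ EA]
2. D_y = 221/53  [E, A, D are collinear ∩ BD ⟂ EA]
   → D = (-111/53, 221/53)
3. C_x = -3/4  [C divides EB with EC:CB = 1/4:3/4]
4. C_y = -17/4  [C divides EB with EC:CB = 1/4:3/4]
   → C = (-3/4, -17/4)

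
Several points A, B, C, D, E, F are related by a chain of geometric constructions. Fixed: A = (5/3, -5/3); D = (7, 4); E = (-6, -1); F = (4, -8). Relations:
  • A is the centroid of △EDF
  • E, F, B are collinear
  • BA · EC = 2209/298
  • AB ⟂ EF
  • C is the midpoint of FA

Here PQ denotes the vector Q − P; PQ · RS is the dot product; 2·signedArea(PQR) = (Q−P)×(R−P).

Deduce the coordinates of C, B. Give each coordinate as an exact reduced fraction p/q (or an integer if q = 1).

1. C_x = 17/6  [C is the midpoint of FA]
2. C_y = -29/6  [C is the midpoint of FA]
   → C = (17/6, -29/6)
3. B_x = -242/447  [E, F, B are collinear ∩ AB ⟂ EF]
4. B_y = -2155/447  [E, F, B are collinear ∩ AB ⟂ EF]
   → B = (-242/447, -2155/447)

B = (-242/447, -2155/447)
C = (17/6, -29/6)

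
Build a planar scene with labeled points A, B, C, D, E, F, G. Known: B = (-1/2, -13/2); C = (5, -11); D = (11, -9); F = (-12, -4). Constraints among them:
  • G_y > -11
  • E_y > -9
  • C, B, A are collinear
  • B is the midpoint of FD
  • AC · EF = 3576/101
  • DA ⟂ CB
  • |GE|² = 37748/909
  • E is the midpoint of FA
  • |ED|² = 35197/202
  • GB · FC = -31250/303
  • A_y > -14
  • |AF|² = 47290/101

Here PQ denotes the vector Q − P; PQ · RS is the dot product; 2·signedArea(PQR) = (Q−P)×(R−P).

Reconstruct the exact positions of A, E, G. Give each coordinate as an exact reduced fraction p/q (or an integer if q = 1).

A = (769/101, -1327/101)
E = (-443/202, -1731/202)
G = (2447/606, -2063/202)

1. A_x = 769/101  [C, B, A are collinear ∩ DA ⟂ CB]
2. A_y = -1327/101  [C, B, A are collinear ∩ DA ⟂ CB]
   → A = (769/101, -1327/101)
3. E_x = -443/202  [E is the midpoint of FA]
4. E_y = -1731/202  [E is the midpoint of FA]
   → E = (-443/202, -1731/202)
5. G_x = 2447/606  [line -17·x + 7·y + 42461/303 = 0 ∩ |GE|² = 37748/909]
6. G_y = -2063/202  [line -17·x + 7·y + 42461/303 = 0 ∩ |GE|² = 37748/909]
   → G = (2447/606, -2063/202)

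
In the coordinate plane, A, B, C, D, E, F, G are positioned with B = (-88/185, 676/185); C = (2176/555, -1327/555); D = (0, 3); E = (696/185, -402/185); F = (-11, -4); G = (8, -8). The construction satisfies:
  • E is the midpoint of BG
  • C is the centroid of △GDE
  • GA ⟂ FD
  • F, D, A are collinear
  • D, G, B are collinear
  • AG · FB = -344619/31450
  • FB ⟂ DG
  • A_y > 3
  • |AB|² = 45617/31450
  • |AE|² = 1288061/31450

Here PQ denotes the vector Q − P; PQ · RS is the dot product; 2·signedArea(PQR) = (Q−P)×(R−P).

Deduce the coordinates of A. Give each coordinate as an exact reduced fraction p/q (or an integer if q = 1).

A = (121/170, 587/170)

1. A_x = 121/170  [F, D, A are collinear ∩ GA ⟂ FD]
2. A_y = 587/170  [F, D, A are collinear ∩ GA ⟂ FD]
   → A = (121/170, 587/170)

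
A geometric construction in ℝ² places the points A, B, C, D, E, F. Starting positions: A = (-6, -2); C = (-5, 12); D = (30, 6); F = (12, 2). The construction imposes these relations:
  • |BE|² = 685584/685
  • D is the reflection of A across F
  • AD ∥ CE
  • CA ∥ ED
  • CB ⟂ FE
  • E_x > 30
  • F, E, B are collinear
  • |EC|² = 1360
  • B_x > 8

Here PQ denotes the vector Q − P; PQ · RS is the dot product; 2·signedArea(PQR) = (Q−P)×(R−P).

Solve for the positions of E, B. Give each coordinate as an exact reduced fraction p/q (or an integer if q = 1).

1. E_x = 31  [CA ∥ ED ∩ AD ∥ CE]
2. E_y = 20  [CA ∥ ED ∩ AD ∥ CE]
   → E = (31, 20)
3. B_x = 5503/685  [F, E, B are collinear ∩ CB ⟂ FE]
4. B_y = -1204/685  [F, E, B are collinear ∩ CB ⟂ FE]
   → B = (5503/685, -1204/685)

B = (5503/685, -1204/685)
E = (31, 20)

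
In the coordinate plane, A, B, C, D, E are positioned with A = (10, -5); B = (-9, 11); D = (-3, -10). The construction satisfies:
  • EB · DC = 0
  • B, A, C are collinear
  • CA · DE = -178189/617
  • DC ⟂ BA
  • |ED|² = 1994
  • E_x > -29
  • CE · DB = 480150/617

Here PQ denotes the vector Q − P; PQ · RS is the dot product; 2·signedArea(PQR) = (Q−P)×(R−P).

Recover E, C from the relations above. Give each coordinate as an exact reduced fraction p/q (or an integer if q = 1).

1. C_x = 2997/617  [B, A, C are collinear ∩ DC ⟂ BA]
2. C_y = -413/617  [B, A, C are collinear ∩ DC ⟂ BA]
   → C = (2997/617, -413/617)
3. E_x = -28  [EB · DC = 0 ∩ CA · DE = -178189/617]
4. E_y = 27  [EB · DC = 0 ∩ CA · DE = -178189/617]
   → E = (-28, 27)

C = (2997/617, -413/617)
E = (-28, 27)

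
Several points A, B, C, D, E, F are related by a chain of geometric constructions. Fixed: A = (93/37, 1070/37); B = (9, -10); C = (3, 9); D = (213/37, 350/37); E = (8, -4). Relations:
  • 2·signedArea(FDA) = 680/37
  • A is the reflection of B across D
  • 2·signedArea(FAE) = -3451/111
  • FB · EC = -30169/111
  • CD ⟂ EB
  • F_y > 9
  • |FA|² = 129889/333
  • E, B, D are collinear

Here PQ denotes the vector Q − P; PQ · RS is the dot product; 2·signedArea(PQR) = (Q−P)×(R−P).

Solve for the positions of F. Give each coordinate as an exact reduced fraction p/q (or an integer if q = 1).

F = (179/37, 1033/111)

1. F_x = 179/37  [2·signedArea(FAE) = -3451/111 ∩ FB · EC = -30169/111]
2. F_y = 1033/111  [2·signedArea(FAE) = -3451/111 ∩ FB · EC = -30169/111]
   → F = (179/37, 1033/111)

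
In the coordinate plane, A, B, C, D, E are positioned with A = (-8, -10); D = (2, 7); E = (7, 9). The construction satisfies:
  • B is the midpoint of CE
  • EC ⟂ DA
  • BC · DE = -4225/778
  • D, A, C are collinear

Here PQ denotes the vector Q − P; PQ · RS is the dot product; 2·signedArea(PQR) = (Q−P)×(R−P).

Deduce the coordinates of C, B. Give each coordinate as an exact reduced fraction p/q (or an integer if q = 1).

B = (4341/778, 3826/389)
C = (1618/389, 4151/389)

1. C_x = 1618/389  [D, A, C are collinear ∩ EC ⟂ DA]
2. C_y = 4151/389  [D, A, C are collinear ∩ EC ⟂ DA]
   → C = (1618/389, 4151/389)
3. B_x = 4341/778  [B is the midpoint of CE]
4. B_y = 3826/389  [B is the midpoint of CE]
   → B = (4341/778, 3826/389)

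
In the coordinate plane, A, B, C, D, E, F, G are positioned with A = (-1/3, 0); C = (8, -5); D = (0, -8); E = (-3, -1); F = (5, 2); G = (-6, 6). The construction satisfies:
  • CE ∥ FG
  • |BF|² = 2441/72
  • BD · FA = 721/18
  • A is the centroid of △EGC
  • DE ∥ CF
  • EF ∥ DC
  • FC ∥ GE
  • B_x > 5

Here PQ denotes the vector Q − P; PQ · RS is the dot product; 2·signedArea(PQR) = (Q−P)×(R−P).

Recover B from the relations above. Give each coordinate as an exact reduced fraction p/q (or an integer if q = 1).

B = (71/12, -15/4)

1. B_x = 71/12  [line 16/3·x + 2·y + -433/18 = 0 ∩ |BF|² = 2441/72]
2. B_y = -15/4  [line 16/3·x + 2·y + -433/18 = 0 ∩ |BF|² = 2441/72]
   → B = (71/12, -15/4)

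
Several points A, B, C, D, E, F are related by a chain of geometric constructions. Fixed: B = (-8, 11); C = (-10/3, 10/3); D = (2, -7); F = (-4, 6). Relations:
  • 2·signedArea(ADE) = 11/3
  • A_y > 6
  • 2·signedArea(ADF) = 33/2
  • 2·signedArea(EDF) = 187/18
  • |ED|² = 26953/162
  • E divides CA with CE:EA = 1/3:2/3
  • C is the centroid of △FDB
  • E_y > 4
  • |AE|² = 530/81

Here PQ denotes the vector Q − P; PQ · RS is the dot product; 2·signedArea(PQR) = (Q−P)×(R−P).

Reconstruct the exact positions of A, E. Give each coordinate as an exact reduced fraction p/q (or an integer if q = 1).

A = (-11/2, 13/2)
E = (-73/18, 79/18)

1. E_x = -73/18  [line -13·x + -6·y + -475/18 = 0 ∩ |ED|² = 26953/162]
2. E_y = 79/18  [line -13·x + -6·y + -475/18 = 0 ∩ |ED|² = 26953/162]
   → E = (-73/18, 79/18)
3. A_x = -11/2  [2·signedArea(ADE) = 11/3 ∩ E divides CA with CE:EA = 1/3:2/3]
4. A_y = 13/2  [2·signedArea(ADE) = 11/3 ∩ E divides CA with CE:EA = 1/3:2/3]
   → A = (-11/2, 13/2)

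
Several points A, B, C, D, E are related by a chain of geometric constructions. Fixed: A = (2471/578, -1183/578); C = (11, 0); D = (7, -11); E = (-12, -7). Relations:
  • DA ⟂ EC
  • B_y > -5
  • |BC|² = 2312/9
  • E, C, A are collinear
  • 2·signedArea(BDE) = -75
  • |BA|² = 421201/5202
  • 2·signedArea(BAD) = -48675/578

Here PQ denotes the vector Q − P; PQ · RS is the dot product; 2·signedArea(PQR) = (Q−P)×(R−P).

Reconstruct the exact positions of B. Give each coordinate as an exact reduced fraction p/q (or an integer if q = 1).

1. B_x = -13/3  [2·signedArea(BAD) = -48675/578 ∩ 2·signedArea(BDE) = -75]
2. B_y = -14/3  [2·signedArea(BAD) = -48675/578 ∩ 2·signedArea(BDE) = -75]
   → B = (-13/3, -14/3)

B = (-13/3, -14/3)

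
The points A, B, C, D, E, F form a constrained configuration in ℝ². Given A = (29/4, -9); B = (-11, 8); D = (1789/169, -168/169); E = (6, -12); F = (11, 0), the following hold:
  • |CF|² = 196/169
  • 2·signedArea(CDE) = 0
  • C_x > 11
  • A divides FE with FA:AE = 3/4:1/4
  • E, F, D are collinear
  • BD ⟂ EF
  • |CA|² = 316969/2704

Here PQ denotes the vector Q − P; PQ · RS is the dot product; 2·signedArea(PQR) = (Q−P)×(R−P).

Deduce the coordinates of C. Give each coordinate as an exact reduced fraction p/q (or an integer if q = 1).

1. C_x = 1929/169  [line 1860/169·x + -775/169·y + -20460/169 = 0 ∩ |CF|² = 196/169]
2. C_y = 168/169  [line 1860/169·x + -775/169·y + -20460/169 = 0 ∩ |CF|² = 196/169]
   → C = (1929/169, 168/169)

C = (1929/169, 168/169)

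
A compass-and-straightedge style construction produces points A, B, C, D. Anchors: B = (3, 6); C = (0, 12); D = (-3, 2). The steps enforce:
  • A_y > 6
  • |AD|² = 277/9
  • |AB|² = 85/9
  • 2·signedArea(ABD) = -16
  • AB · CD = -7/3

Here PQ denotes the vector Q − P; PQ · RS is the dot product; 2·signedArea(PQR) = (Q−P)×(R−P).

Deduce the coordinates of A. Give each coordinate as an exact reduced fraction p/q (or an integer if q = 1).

1. A_x = 0  [2·signedArea(ABD) = -16 ∩ AB · CD = -7/3]
2. A_y = 20/3  [2·signedArea(ABD) = -16 ∩ AB · CD = -7/3]
   → A = (0, 20/3)

A = (0, 20/3)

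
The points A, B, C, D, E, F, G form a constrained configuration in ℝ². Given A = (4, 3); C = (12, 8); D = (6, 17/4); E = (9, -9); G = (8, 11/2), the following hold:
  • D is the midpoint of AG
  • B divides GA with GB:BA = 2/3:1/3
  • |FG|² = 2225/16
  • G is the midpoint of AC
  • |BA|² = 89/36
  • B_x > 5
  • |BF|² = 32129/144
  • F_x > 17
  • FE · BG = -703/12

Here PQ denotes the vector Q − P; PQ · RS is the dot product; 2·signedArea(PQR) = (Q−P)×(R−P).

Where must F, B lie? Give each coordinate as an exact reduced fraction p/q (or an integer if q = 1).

1. B_x = 16/3  [B divides GA with GB:BA = 2/3:1/3]
2. B_y = 23/6  [B divides GA with GB:BA = 2/3:1/3]
   → B = (16/3, 23/6)
3. F_x = 18  [line -8/3·x + -5/3·y + 811/12 = 0 ∩ |FG|² = 2225/16]
4. F_y = 47/4  [line -8/3·x + -5/3·y + 811/12 = 0 ∩ |FG|² = 2225/16]
   → F = (18, 47/4)

B = (16/3, 23/6)
F = (18, 47/4)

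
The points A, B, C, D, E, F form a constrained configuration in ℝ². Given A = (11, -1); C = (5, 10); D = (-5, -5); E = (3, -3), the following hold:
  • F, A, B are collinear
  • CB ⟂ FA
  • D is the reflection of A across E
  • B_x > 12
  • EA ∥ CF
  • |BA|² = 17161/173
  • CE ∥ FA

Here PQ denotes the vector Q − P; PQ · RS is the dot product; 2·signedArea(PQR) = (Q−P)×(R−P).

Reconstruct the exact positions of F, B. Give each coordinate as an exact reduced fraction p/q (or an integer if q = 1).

B = (2165/173, 1530/173)
F = (13, 12)

1. F_x = 13  [CE ∥ FA ∩ EA ∥ CF]
2. F_y = 12  [CE ∥ FA ∩ EA ∥ CF]
   → F = (13, 12)
3. B_x = 2165/173  [F, A, B are collinear ∩ CB ⟂ FA]
4. B_y = 1530/173  [F, A, B are collinear ∩ CB ⟂ FA]
   → B = (2165/173, 1530/173)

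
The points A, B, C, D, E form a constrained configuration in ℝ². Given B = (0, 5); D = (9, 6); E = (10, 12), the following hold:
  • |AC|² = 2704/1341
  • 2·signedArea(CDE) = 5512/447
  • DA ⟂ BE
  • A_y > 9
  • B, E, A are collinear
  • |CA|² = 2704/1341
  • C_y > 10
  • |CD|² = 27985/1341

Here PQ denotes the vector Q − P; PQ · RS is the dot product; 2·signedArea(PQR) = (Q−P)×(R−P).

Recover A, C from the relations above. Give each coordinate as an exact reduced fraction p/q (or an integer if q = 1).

1. A_x = 970/149  [B, E, A are collinear ∩ DA ⟂ BE]
2. A_y = 1424/149  [B, E, A are collinear ∩ DA ⟂ BE]
   → A = (970/149, 1424/149)
3. C_x = 3430/447  [line -6·x + 1·y + 15944/447 = 0 ∩ |CD|² = 27985/1341]
4. C_y = 4636/447  [line -6·x + 1·y + 15944/447 = 0 ∩ |CD|² = 27985/1341]
   → C = (3430/447, 4636/447)

A = (970/149, 1424/149)
C = (3430/447, 4636/447)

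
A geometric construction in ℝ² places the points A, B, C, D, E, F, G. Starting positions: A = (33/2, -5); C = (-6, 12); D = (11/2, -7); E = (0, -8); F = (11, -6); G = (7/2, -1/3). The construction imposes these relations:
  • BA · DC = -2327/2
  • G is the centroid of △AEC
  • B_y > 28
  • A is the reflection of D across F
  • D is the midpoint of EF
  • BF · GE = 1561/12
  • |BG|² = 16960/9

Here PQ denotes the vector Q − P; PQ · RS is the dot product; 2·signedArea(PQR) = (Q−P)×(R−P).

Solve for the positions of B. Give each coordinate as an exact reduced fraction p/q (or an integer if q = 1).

B = (-57/2, 29)

1. B_x = -57/2  [BF · GE = 1561/12 ∩ BA · DC = -2327/2]
2. B_y = 29  [BF · GE = 1561/12 ∩ BA · DC = -2327/2]
   → B = (-57/2, 29)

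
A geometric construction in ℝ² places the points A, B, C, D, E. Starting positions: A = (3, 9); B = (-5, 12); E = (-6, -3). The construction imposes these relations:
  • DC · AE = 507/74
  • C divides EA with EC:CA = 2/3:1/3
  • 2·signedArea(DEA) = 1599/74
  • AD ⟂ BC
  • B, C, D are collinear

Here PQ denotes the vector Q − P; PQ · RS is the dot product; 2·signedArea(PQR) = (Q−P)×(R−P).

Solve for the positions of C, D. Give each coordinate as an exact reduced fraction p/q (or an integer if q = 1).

1. C_x = 0  [C divides EA with EC:CA = 2/3:1/3]
2. C_y = 5  [C divides EA with EC:CA = 2/3:1/3]
   → C = (0, 5)
3. D_x = -65/74  [B, C, D are collinear ∩ AD ⟂ BC]
4. D_y = 461/74  [B, C, D are collinear ∩ AD ⟂ BC]
   → D = (-65/74, 461/74)

C = (0, 5)
D = (-65/74, 461/74)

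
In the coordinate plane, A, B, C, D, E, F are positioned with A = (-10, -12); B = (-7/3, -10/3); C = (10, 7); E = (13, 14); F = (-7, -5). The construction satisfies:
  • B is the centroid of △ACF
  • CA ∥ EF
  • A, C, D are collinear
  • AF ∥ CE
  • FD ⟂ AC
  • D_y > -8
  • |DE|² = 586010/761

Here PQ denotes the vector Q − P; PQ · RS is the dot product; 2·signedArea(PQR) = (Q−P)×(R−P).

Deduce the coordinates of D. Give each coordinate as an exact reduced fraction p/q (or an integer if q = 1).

D = (-3750/761, -5465/761)

1. D_x = -3750/761  [A, C, D are collinear ∩ FD ⟂ AC]
2. D_y = -5465/761  [A, C, D are collinear ∩ FD ⟂ AC]
   → D = (-3750/761, -5465/761)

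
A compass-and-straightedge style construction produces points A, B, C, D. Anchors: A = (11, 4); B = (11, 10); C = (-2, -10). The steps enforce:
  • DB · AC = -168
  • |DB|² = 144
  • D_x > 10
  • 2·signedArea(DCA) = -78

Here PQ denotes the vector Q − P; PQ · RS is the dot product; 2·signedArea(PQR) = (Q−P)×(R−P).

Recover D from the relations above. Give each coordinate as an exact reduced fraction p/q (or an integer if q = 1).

D = (11, -2)

1. D_x = 11  [DB · AC = -168 ∩ 2·signedArea(DCA) = -78]
2. D_y = -2  [DB · AC = -168 ∩ 2·signedArea(DCA) = -78]
   → D = (11, -2)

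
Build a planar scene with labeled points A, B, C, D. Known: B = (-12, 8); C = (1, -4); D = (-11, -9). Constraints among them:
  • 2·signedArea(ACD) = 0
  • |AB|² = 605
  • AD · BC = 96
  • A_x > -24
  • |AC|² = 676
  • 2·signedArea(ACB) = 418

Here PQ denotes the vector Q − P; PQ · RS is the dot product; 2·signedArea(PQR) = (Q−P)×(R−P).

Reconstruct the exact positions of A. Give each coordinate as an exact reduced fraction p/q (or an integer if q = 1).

A = (-23, -14)

1. A_x = -23  [2·signedArea(ACD) = 0 ∩ 2·signedArea(ACB) = 418]
2. A_y = -14  [2·signedArea(ACD) = 0 ∩ 2·signedArea(ACB) = 418]
   → A = (-23, -14)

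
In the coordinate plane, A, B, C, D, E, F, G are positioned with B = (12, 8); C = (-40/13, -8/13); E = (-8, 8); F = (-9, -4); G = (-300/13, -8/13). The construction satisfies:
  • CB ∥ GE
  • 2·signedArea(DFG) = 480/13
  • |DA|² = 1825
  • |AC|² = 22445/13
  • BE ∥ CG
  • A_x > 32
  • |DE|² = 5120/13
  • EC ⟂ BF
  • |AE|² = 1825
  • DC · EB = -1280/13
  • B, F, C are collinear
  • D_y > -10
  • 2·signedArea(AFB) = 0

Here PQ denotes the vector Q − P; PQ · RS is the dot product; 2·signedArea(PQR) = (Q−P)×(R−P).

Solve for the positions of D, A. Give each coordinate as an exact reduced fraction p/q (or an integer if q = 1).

A = (33, 20)
D = (24/13, -120/13)

1. D_x = 24/13  [2·signedArea(DFG) = 480/13 ∩ DC · EB = -1280/13]
2. D_y = -120/13  [2·signedArea(DFG) = 480/13 ∩ DC · EB = -1280/13]
   → D = (24/13, -120/13)
3. A_x = 33  [line -12·x + 21·y + -24 = 0 ∩ |DA|² = 1825]
4. A_y = 20  [line -12·x + 21·y + -24 = 0 ∩ |DA|² = 1825]
   → A = (33, 20)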